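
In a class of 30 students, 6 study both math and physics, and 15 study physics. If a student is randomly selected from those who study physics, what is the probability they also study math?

P(A ∩ B) = 6/30 = 1/5
P(B) = 15/30 = 1/2
P(A|B) = P(A ∩ B) / P(B) = (1/5) / (1/2) = 2/5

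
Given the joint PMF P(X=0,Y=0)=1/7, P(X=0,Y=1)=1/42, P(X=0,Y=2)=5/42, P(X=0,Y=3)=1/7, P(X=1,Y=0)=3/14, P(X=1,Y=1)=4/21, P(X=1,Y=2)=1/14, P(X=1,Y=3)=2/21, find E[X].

First find marginal of X:
P(X=0) = 3/7
P(X=1) = 4/7
E[X] = 0 × 3/7 + 1 × 4/7 = 4/7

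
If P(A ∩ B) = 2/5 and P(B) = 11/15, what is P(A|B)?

P(A|B) = P(A ∩ B) / P(B)
= (2/5) / (11/15)
= 6/11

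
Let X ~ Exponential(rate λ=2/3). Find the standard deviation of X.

For X ~ Exponential(rate λ=2/3):
Var(X) = \frac{9}{4}
SD(X) = √(Var(X)) = √(\frac{9}{4}) = \frac{3}{2}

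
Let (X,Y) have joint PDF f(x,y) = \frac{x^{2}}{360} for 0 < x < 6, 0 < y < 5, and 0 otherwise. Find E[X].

f_X(x) = ∫_0^5 \frac{x^{2}}{360} dy = \frac{x^{2}}{72}
E[X] = ∫_0^6 x × (\frac{x^{2}}{72}) dx = \frac{9}{2}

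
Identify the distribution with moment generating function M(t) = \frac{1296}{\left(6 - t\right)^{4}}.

The MGF M(t) = \frac{1296}{\left(6 - t\right)^{4}} is the standard form for the Gamma distribution.
Comparing with the known MGF formula identifies: Gamma(shape α=4, rate β=6)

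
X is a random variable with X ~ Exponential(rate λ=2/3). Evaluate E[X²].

Using the identity E[X²] = Var(X) + (E[X])²:
E[X] = \frac{3}{2}
Var(X) = \frac{9}{4}
E[X²] = \frac{9}{4} + (\frac{3}{2})²
= \frac{9}{2}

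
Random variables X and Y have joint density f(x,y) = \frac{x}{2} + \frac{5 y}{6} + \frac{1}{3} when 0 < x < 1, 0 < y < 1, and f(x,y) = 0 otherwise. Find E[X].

E[X] = ∫_0^1 ∫_0^1 x × f(x,y) dy dx
= ∫_0^1 ∫_0^1 x × (\frac{x}{2} + \frac{5 y}{6} + \frac{1}{3}) dy dx
= \frac{13}{24}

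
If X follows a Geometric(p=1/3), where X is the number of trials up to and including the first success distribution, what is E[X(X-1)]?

E[X(X-1)] = E[X² - X] = E[X²] - E[X]
E[X] = 3
E[X²] = Var(X) + (E[X])² = 6 + (3)² = 15
E[X(X-1)] = 15 - 3 = 12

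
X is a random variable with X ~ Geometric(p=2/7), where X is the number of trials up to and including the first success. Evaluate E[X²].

Using the identity E[X²] = Var(X) + (E[X])²:
E[X] = \frac{7}{2}
Var(X) = \frac{35}{4}
E[X²] = \frac{35}{4} + (\frac{7}{2})²
= 21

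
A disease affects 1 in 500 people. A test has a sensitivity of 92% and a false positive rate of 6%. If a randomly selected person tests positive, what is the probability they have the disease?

Let D = the rare event, + = positive/flagged.
P(D) = 1/500
P(+|D) = 92/100 = 23/25
P(+|D') = 6/100 = 3/50
P(+) = P(+|D)P(D) + P(+|D')P(D')
     = \frac{23}{25} × \frac{1}{500} + \frac{3}{50} × \frac{499}{500}
     = \frac{1543}{25000}
P(D|+) = P(+|D)P(D)/P(+) = \frac{46}{1543}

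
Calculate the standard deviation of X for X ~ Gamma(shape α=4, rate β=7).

For X ~ Gamma(shape α=4, rate β=7):
Var(X) = \frac{4}{49}
SD(X) = √(Var(X)) = √(\frac{4}{49}) = \frac{2}{7}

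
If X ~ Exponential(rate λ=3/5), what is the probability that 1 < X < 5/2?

P(1 < X < 5/2) = ∫_{1}^{5/2} f(x) dx
where f(x) = \frac{3 e^{- \frac{3 x}{5}}}{5}
= - \frac{1}{e^{\frac{3}{2}}} + e^{- \frac{3}{5}}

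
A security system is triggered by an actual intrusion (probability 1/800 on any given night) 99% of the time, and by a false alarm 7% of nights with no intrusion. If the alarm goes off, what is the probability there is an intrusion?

Let D = the rare event, + = positive/flagged.
P(D) = 1/800
P(+|D) = 99/100
P(+|D') = 7/100
P(+) = P(+|D)P(D) + P(+|D')P(D')
     = \frac{99}{100} × \frac{1}{800} + \frac{7}{100} × \frac{799}{800}
     = \frac{1423}{20000}
P(D|+) = P(+|D)P(D)/P(+) = \frac{99}{5692}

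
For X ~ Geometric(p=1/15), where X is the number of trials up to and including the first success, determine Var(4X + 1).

For X ~ Geometric(p=1/15), where X is the number of trials up to and including the first success:
Var(X) = 210
Var(4X + 1) = (4)² × Var(X) = 16 × 210 = 3360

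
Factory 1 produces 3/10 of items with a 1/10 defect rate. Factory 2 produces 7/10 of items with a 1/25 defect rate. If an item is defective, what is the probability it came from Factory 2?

Using Bayes' theorem:
P(F1) = 3/10, P(D|F1) = 1/10
P(F2) = 7/10, P(D|F2) = 1/25
P(D) = P(D|F1)P(F1) + P(D|F2)P(F2)
     = \frac{29}{500}
P(F2|D) = P(D|F2)P(F2) / P(D)
= \frac{14}{29}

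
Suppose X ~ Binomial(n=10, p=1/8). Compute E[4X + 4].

For X ~ Binomial(n=10, p=1/8):
E[X] = \frac{5}{4}
E[4X + 4] = 4 × E[X] + 4 = 9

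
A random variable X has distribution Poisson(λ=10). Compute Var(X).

For X ~ Poisson(λ=10):
Var(X) = 10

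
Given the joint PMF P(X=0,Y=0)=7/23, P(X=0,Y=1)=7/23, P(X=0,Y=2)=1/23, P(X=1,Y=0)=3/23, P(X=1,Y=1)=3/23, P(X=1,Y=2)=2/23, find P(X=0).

P(X=0) = P(X=0,Y=0) + P(X=0,Y=1) + P(X=0,Y=2)
= 7/23 + 7/23 + 1/23
= 15/23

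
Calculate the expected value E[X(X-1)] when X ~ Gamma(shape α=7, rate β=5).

E[X(X-1)] = E[X² - X] = E[X²] - E[X]
E[X] = \frac{7}{5}
E[X²] = Var(X) + (E[X])² = \frac{7}{25} + (\frac{7}{5})² = \frac{56}{25}
E[X(X-1)] = \frac{56}{25} - \frac{7}{5} = \frac{21}{25}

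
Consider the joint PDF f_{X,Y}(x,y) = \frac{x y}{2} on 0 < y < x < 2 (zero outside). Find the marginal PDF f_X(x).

f_X(x) = ∫_0^x \frac{x y}{2} dy = \frac{x^{3}}{4}
for 0 < x < 2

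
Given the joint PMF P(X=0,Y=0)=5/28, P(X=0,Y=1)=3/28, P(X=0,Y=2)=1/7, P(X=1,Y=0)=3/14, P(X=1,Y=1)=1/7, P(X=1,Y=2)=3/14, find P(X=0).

P(X=0) = P(X=0,Y=0) + P(X=0,Y=1) + P(X=0,Y=2)
= 5/28 + 3/28 + 1/7
= 3/7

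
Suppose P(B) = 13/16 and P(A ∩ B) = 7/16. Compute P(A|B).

P(A|B) = P(A ∩ B) / P(B)
= (7/16) / (13/16)
= 7/13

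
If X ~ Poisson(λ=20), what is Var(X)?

For X ~ Poisson(λ=20):
Var(X) = 20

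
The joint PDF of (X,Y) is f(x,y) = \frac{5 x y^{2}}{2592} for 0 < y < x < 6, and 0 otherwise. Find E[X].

f_X(x) = ∫_0^x \frac{5 x y^{2}}{2592} dy = \frac{5 x^{4}}{7776}
E[X] = ∫_0^6 x × (\frac{5 x^{4}}{7776}) dx = 5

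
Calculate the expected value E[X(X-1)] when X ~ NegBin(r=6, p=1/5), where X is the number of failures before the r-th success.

E[X(X-1)] = E[X² - X] = E[X²] - E[X]
E[X] = 24
E[X²] = Var(X) + (E[X])² = 120 + (24)² = 696
E[X(X-1)] = 696 - 24 = 672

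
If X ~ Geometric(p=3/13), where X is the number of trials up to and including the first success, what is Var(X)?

For X ~ Geometric(p=3/13), where X is the number of trials up to and including the first success:
Var(X) = \frac{130}{9}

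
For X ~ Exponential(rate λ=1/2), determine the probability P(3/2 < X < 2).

P(3/2 < X < 2) = ∫_{3/2}^{2} f(x) dx
where f(x) = \frac{e^{- \frac{x}{2}}}{2}
= - \frac{1}{e} + e^{- \frac{3}{4}}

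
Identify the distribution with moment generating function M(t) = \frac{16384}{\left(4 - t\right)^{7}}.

The MGF M(t) = \frac{16384}{\left(4 - t\right)^{7}} is the standard form for the Gamma distribution.
Comparing with the known MGF formula identifies: Gamma(shape α=7, rate β=4)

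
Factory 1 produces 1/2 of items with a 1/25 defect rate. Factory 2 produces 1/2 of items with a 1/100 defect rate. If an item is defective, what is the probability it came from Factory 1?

Using Bayes' theorem:
P(F1) = 1/2, P(D|F1) = 1/25
P(F2) = 1/2, P(D|F2) = 1/100
P(D) = P(D|F1)P(F1) + P(D|F2)P(F2)
     = \frac{1}{40}
P(F1|D) = P(D|F1)P(F1) / P(D)
= \frac{4}{5}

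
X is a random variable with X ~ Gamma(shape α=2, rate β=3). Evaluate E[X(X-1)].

E[X(X-1)] = E[X² - X] = E[X²] - E[X]
E[X] = \frac{2}{3}
E[X²] = Var(X) + (E[X])² = \frac{2}{9} + (\frac{2}{3})² = \frac{2}{3}
E[X(X-1)] = \frac{2}{3} - \frac{2}{3} = 0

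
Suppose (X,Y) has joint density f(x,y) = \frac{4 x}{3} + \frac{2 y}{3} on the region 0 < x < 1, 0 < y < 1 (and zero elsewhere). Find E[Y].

E[Y] = ∫_0^1 ∫_0^1 y × f(x,y) dx dy
= \frac{5}{9}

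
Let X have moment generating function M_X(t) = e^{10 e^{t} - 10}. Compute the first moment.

To find E[X], compute M^(1)(0):
M^(1)(t) = 10 e^{t} e^{10 e^{t} - 10}
M^(1)(0) = 10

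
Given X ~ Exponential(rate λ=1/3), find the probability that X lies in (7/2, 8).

P(7/2 < X < 8) = ∫_{7/2}^{8} f(x) dx
where f(x) = \frac{e^{- \frac{x}{3}}}{3}
= - \frac{1}{e^{\frac{8}{3}}} + e^{- \frac{7}{6}}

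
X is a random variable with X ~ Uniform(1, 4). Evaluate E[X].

For X ~ Uniform(1, 4), the expected value is:
E[X] = \frac{5}{2}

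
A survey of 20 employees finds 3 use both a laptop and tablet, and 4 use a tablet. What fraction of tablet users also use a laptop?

P(A ∩ B) = 3/20
P(B) = 4/20 = 1/5
P(A|B) = P(A ∩ B) / P(B) = (3/20) / (1/5) = 3/4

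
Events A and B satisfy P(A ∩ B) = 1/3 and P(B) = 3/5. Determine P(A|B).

P(A|B) = P(A ∩ B) / P(B)
= (1/3) / (3/5)
= 5/9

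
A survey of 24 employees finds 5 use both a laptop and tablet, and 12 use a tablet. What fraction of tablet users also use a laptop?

P(A ∩ B) = 5/24
P(B) = 12/24 = 1/2
P(A|B) = P(A ∩ B) / P(B) = (5/24) / (1/2) = 5/12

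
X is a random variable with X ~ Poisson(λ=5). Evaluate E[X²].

Using the identity E[X²] = Var(X) + (E[X])²:
E[X] = 5
Var(X) = 5
E[X²] = 5 + (5)²
= 30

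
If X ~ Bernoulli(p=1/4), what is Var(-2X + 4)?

For X ~ Bernoulli(p=1/4):
Var(X) = \frac{3}{16}
Var(-2X + 4) = (-2)² × Var(X) = 4 × \frac{3}{16} = \frac{3}{4}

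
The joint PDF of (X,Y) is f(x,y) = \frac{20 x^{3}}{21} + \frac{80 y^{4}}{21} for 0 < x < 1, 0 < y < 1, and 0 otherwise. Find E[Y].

E[Y] = ∫_0^1 ∫_0^1 y × f(x,y) dx dy
= \frac{95}{126}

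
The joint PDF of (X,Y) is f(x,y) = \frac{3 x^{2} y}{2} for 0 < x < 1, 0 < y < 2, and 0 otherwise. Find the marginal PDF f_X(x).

f_X(x) = ∫_0^2 f(x,y) dy
= ∫_0^2 \frac{3 x^{2} y}{2} dy
= 3 x^{2} for 0 < x < 1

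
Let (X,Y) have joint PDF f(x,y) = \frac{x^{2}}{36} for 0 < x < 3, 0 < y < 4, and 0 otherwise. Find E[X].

f_X(x) = ∫_0^4 \frac{x^{2}}{36} dy = \frac{x^{2}}{9}
E[X] = ∫_0^3 x × (\frac{x^{2}}{9}) dx = \frac{9}{4}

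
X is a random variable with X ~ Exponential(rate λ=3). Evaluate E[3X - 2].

For X ~ Exponential(rate λ=3):
E[X] = \frac{1}{3}
E[3X - 2] = 3 × E[X] - 2 = -1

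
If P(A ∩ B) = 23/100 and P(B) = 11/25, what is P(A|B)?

P(A|B) = P(A ∩ B) / P(B)
= (23/100) / (11/25)
= 23/44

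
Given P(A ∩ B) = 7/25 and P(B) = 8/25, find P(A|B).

P(A|B) = P(A ∩ B) / P(B)
= (7/25) / (8/25)
= 7/8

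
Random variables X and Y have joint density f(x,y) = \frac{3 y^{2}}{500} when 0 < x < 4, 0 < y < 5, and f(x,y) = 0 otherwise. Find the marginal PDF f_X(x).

f_X(x) = ∫_0^5 f(x,y) dy
= ∫_0^5 \frac{3 y^{2}}{500} dy
= \frac{1}{4} for 0 < x < 4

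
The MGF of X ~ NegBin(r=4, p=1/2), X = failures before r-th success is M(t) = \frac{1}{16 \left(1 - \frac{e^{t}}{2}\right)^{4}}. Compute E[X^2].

To find E[X^2], compute M^(2)(0):
M^(1)(t) = \frac{e^{t}}{8 \left(1 - \frac{e^{t}}{2}\right)^{5}}
M^(2)(t) = \frac{e^{t}}{8 \left(1 - \frac{e^{t}}{2}\right)^{5}} + \frac{5 e^{2 t}}{16 \left(1 - \frac{e^{t}}{2}\right)^{6}}
M^(2)(0) = 24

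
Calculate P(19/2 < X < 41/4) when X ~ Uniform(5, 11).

P(19/2 < X < 41/4) = ∫_{19/2}^{41/4} f(x) dx
where f(x) = \frac{1}{6}
= \frac{1}{8}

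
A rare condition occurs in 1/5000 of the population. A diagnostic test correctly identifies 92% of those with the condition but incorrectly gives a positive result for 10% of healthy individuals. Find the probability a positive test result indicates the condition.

Let D = the rare event, + = positive/flagged.
P(D) = 1/5000
P(+|D) = 92/100 = 23/25
P(+|D') = 10/100 = 1/10
P(+) = P(+|D)P(D) + P(+|D')P(D')
     = \frac{23}{25} × \frac{1}{5000} + \frac{1}{10} × \frac{4999}{5000}
     = \frac{25041}{250000}
P(D|+) = P(+|D)P(D)/P(+) = \frac{46}{25041}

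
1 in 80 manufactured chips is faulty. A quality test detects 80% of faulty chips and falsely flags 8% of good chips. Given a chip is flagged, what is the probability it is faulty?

Let D = the rare event, + = positive/flagged.
P(D) = 1/80
P(+|D) = 80/100 = 4/5
P(+|D') = 8/100 = 2/25
P(+) = P(+|D)P(D) + P(+|D')P(D')
     = \frac{4}{5} × \frac{1}{80} + \frac{2}{25} × \frac{79}{80}
     = \frac{89}{1000}
P(D|+) = P(+|D)P(D)/P(+) = \frac{10}{89}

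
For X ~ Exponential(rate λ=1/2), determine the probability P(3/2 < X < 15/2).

P(3/2 < X < 15/2) = ∫_{3/2}^{15/2} f(x) dx
where f(x) = \frac{e^{- \frac{x}{2}}}{2}
= - \frac{1 - e^{3}}{e^{\frac{15}{4}}}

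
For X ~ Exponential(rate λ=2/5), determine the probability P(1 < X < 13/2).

P(1 < X < 13/2) = ∫_{1}^{13/2} f(x) dx
where f(x) = \frac{2 e^{- \frac{2 x}{5}}}{5}
= - \frac{1 - e^{\frac{11}{5}}}{e^{\frac{13}{5}}}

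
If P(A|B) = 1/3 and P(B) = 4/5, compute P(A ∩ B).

By definition, P(A|B) = P(A ∩ B) / P(B)
So P(A ∩ B) = P(A|B) × P(B)
= 1/3 × 4/5
= 4/15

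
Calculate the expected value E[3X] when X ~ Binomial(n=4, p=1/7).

For X ~ Binomial(n=4, p=1/7):
E[X] = \frac{4}{7}
E[3X] = 3 × E[X] + 0 = \frac{12}{7}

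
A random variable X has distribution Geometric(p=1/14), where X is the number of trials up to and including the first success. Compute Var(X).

For X ~ Geometric(p=1/14), where X is the number of trials up to and including the first success:
Var(X) = 182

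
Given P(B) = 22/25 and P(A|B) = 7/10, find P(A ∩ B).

By definition, P(A|B) = P(A ∩ B) / P(B)
So P(A ∩ B) = P(A|B) × P(B)
= 7/10 × 22/25
= 77/125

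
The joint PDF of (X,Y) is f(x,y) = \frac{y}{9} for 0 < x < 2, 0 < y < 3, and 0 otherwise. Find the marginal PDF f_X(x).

f_X(x) = ∫_0^3 f(x,y) dy
= ∫_0^3 \frac{y}{9} dy
= \frac{1}{2} for 0 < x < 2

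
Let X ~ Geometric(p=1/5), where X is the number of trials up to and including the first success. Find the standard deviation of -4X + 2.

For X ~ Geometric(p=1/5), where X is the number of trials up to and including the first success:
Var(X) = 20
SD(X) = √(Var(X)) = √(20) = 2 \sqrt{5}
SD(-4X + 2) = |-4| × SD(X) = 4 × 2 \sqrt{5} = 8 \sqrt{5}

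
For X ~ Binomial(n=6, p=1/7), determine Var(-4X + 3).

For X ~ Binomial(n=6, p=1/7):
Var(X) = \frac{36}{49}
Var(-4X + 3) = (-4)² × Var(X) = 16 × \frac{36}{49} = \frac{576}{49}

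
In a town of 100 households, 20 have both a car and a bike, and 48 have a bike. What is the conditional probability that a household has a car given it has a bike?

P(A ∩ B) = 20/100 = 1/5
P(B) = 48/100 = 12/25
P(A|B) = P(A ∩ B) / P(B) = (1/5) / (12/25) = 5/12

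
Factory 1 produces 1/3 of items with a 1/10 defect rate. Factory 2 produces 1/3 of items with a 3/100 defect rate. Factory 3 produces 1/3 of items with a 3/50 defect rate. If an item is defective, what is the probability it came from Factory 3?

Using Bayes' theorem:
P(F1) = 1/3, P(D|F1) = 1/10
P(F2) = 1/3, P(D|F2) = 3/100
P(F3) = 1/3, P(D|F3) = 3/50
P(D) = P(D|F1)P(F1) + P(D|F2)P(F2) + P(D|F3)P(F3)
     = \frac{19}{300}
P(F3|D) = P(D|F3)P(F3) / P(D)
= \frac{6}{19}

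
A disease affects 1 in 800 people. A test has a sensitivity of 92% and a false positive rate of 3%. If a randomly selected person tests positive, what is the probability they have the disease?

Let D = the rare event, + = positive/flagged.
P(D) = 1/800
P(+|D) = 92/100 = 23/25
P(+|D') = 3/100
P(+) = P(+|D)P(D) + P(+|D')P(D')
     = \frac{23}{25} × \frac{1}{800} + \frac{3}{100} × \frac{799}{800}
     = \frac{2489}{80000}
P(D|+) = P(+|D)P(D)/P(+) = \frac{92}{2489}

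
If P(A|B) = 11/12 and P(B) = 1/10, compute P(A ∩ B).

By definition, P(A|B) = P(A ∩ B) / P(B)
So P(A ∩ B) = P(A|B) × P(B)
= 11/12 × 1/10
= 11/120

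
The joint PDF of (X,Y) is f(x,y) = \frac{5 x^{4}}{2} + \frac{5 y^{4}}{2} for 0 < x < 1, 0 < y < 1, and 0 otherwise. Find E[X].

E[X] = ∫_0^1 ∫_0^1 x × f(x,y) dy dx
= ∫_0^1 ∫_0^1 x × (\frac{5 x^{4}}{2} + \frac{5 y^{4}}{2}) dy dx
= \frac{2}{3}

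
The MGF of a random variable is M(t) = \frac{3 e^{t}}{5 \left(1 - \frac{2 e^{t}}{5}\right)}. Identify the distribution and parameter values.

The MGF M(t) = \frac{3 e^{t}}{5 \left(1 - \frac{2 e^{t}}{5}\right)} is the standard form for the Geometric distribution.
Comparing with the known MGF formula identifies: Geometric(p=3/5), X = trial number of first success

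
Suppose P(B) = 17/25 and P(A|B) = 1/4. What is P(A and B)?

By definition, P(A|B) = P(A ∩ B) / P(B)
So P(A ∩ B) = P(A|B) × P(B)
= 1/4 × 17/25
= 17/100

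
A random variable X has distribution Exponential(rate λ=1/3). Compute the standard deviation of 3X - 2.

For X ~ Exponential(rate λ=1/3):
Var(X) = 9
SD(X) = √(Var(X)) = √(9) = 3
SD(3X - 2) = |3| × SD(X) = 3 × 3 = 9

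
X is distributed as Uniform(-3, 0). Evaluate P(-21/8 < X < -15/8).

P(-21/8 < X < -15/8) = ∫_{-21/8}^{-15/8} f(x) dx
where f(x) = \frac{1}{3}
= \frac{1}{4}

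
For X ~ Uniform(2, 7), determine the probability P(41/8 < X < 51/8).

P(41/8 < X < 51/8) = ∫_{41/8}^{51/8} f(x) dx
where f(x) = \frac{1}{5}
= \frac{1}{4}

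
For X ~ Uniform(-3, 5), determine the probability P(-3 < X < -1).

P(-3 < X < -1) = ∫_{-3}^{-1} f(x) dx
where f(x) = \frac{1}{8}
= \frac{1}{4}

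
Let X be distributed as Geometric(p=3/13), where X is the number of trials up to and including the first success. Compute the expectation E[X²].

Using the identity E[X²] = Var(X) + (E[X])²:
E[X] = \frac{13}{3}
Var(X) = \frac{130}{9}
E[X²] = \frac{130}{9} + (\frac{13}{3})²
= \frac{299}{9}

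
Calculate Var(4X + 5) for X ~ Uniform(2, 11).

For X ~ Uniform(2, 11):
Var(X) = \frac{27}{4}
Var(4X + 5) = (4)² × Var(X) = 16 × \frac{27}{4} = 108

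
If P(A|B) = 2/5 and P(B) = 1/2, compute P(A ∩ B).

By definition, P(A|B) = P(A ∩ B) / P(B)
So P(A ∩ B) = P(A|B) × P(B)
= 2/5 × 1/2
= 1/5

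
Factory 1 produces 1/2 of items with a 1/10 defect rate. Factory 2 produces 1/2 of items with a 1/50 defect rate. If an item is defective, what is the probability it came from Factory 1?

Using Bayes' theorem:
P(F1) = 1/2, P(D|F1) = 1/10
P(F2) = 1/2, P(D|F2) = 1/50
P(D) = P(D|F1)P(F1) + P(D|F2)P(F2)
     = \frac{3}{50}
P(F1|D) = P(D|F1)P(F1) / P(D)
= \frac{5}{6}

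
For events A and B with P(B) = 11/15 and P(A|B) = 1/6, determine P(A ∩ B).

By definition, P(A|B) = P(A ∩ B) / P(B)
So P(A ∩ B) = P(A|B) × P(B)
= 1/6 × 11/15
= 11/90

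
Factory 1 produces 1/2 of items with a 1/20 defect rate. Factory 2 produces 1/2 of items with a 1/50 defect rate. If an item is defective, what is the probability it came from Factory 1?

Using Bayes' theorem:
P(F1) = 1/2, P(D|F1) = 1/20
P(F2) = 1/2, P(D|F2) = 1/50
P(D) = P(D|F1)P(F1) + P(D|F2)P(F2)
     = \frac{7}{200}
P(F1|D) = P(D|F1)P(F1) / P(D)
= \frac{5}{7}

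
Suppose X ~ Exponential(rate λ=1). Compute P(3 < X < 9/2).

P(3 < X < 9/2) = ∫_{3}^{9/2} f(x) dx
where f(x) = e^{- x}
= - \frac{1}{e^{\frac{9}{2}}} + e^{-3}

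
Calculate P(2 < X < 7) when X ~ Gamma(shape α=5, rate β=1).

P(2 < X < 7) = ∫_{2}^{7} f(x) dx
where f(x) = \frac{x^{4} e^{- x}}{24}
= \frac{-4553 + 168 e^{5}}{24 e^{7}}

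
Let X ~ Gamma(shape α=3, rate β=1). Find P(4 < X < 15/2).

P(4 < X < 15/2) = ∫_{4}^{15/2} f(x) dx
where f(x) = \frac{x^{2} e^{- x}}{2}
= - \frac{293}{8 e^{\frac{15}{2}}} + \frac{13}{e^{4}}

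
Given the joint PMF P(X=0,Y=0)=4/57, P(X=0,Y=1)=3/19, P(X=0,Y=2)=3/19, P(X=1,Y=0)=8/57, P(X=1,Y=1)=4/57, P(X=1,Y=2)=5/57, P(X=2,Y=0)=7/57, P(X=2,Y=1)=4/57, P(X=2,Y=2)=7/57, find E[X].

First find marginal of X:
P(X=0) = 22/57
P(X=1) = 17/57
P(X=2) = 6/19
E[X] = 0 × 22/57 + 1 × 17/57 + 2 × 6/19 = 53/57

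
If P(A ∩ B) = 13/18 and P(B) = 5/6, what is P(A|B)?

P(A|B) = P(A ∩ B) / P(B)
= (13/18) / (5/6)
= 13/15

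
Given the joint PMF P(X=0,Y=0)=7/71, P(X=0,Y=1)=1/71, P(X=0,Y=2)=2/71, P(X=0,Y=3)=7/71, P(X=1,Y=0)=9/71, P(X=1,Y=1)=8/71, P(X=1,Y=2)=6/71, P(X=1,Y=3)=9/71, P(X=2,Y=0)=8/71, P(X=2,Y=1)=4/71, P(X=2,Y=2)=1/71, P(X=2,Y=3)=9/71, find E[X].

First find marginal of X:
P(X=0) = 17/71
P(X=1) = 32/71
P(X=2) = 22/71
E[X] = 0 × 17/71 + 1 × 32/71 + 2 × 22/71 = 76/71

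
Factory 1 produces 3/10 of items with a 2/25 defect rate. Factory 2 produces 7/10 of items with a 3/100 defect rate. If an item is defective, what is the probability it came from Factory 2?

Using Bayes' theorem:
P(F1) = 3/10, P(D|F1) = 2/25
P(F2) = 7/10, P(D|F2) = 3/100
P(D) = P(D|F1)P(F1) + P(D|F2)P(F2)
     = \frac{9}{200}
P(F2|D) = P(D|F2)P(F2) / P(D)
= \frac{7}{15}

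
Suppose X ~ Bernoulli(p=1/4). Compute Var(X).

For X ~ Bernoulli(p=1/4):
Var(X) = \frac{3}{16}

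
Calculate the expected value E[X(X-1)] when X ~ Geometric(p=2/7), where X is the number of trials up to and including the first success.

E[X(X-1)] = E[X² - X] = E[X²] - E[X]
E[X] = \frac{7}{2}
E[X²] = Var(X) + (E[X])² = \frac{35}{4} + (\frac{7}{2})² = 21
E[X(X-1)] = 21 - \frac{7}{2} = \frac{35}{2}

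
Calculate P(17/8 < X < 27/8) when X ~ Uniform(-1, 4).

P(17/8 < X < 27/8) = ∫_{17/8}^{27/8} f(x) dx
where f(x) = \frac{1}{5}
= \frac{1}{4}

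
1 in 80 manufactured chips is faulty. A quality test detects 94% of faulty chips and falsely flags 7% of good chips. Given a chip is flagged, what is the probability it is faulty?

Let D = the rare event, + = positive/flagged.
P(D) = 1/80
P(+|D) = 94/100 = 47/50
P(+|D') = 7/100
P(+) = P(+|D)P(D) + P(+|D')P(D')
     = \frac{47}{50} × \frac{1}{80} + \frac{7}{100} × \frac{79}{80}
     = \frac{647}{8000}
P(D|+) = P(+|D)P(D)/P(+) = \frac{94}{647}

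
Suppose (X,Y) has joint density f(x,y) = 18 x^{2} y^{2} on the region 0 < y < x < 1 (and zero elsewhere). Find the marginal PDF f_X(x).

f_X(x) = ∫_0^x 18 x^{2} y^{2} dy = 6 x^{5}
for 0 < x < 1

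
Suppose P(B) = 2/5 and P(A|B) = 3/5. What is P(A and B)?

By definition, P(A|B) = P(A ∩ B) / P(B)
So P(A ∩ B) = P(A|B) × P(B)
= 3/5 × 2/5
= 6/25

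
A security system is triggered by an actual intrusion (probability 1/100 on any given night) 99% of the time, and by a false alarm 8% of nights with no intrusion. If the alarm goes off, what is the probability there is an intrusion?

Let D = the rare event, + = positive/flagged.
P(D) = 1/100
P(+|D) = 99/100
P(+|D') = 8/100 = 2/25
P(+) = P(+|D)P(D) + P(+|D')P(D')
     = \frac{99}{100} × \frac{1}{100} + \frac{2}{25} × \frac{99}{100}
     = \frac{891}{10000}
P(D|+) = P(+|D)P(D)/P(+) = \frac{1}{9}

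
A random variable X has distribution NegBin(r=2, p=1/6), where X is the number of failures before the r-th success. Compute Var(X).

For X ~ NegBin(r=2, p=1/6), where X is the number of failures before the r-th success:
Var(X) = 60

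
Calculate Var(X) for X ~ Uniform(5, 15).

For X ~ Uniform(5, 15):
Var(X) = \frac{25}{3}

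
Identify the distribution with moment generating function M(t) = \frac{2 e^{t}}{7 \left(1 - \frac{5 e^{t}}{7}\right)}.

The MGF M(t) = \frac{2 e^{t}}{7 \left(1 - \frac{5 e^{t}}{7}\right)} is the standard form for the Geometric distribution.
Comparing with the known MGF formula identifies: Geometric(p=2/7), X = trial number of first success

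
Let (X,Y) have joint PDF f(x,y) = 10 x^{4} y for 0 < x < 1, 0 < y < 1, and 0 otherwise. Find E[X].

E[X] = ∫_0^1 ∫_0^1 x × f(x,y) dy dx
= ∫_0^1 ∫_0^1 x × (10 x^{4} y) dy dx
= \frac{5}{6}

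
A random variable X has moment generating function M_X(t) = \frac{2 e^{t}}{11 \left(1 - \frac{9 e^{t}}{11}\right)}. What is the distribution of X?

The MGF M(t) = \frac{2 e^{t}}{11 \left(1 - \frac{9 e^{t}}{11}\right)} is the standard form for the Geometric distribution.
Comparing with the known MGF formula identifies: Geometric(p=2/11), X = trial number of first success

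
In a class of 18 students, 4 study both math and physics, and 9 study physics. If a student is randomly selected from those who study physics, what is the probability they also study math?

P(A ∩ B) = 4/18 = 2/9
P(B) = 9/18 = 1/2
P(A|B) = P(A ∩ B) / P(B) = (2/9) / (1/2) = 4/9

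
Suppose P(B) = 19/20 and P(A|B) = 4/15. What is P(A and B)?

By definition, P(A|B) = P(A ∩ B) / P(B)
So P(A ∩ B) = P(A|B) × P(B)
= 4/15 × 19/20
= 19/75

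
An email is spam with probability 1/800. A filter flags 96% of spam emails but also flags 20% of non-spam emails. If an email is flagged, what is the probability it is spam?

Let D = the rare event, + = positive/flagged.
P(D) = 1/800
P(+|D) = 96/100 = 24/25
P(+|D') = 20/100 = 1/5
P(+) = P(+|D)P(D) + P(+|D')P(D')
     = \frac{24}{25} × \frac{1}{800} + \frac{1}{5} × \frac{799}{800}
     = \frac{4019}{20000}
P(D|+) = P(+|D)P(D)/P(+) = \frac{24}{4019}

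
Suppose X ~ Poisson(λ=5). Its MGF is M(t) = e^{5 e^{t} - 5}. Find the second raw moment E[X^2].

To find E[X^2], compute M^(2)(0):
M^(1)(t) = 5 e^{t} e^{5 e^{t} - 5}
M^(2)(t) = 25 e^{2 t} e^{5 e^{t} - 5} + 5 e^{t} e^{5 e^{t} - 5}
M^(2)(0) = 30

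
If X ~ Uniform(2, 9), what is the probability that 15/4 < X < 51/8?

P(15/4 < X < 51/8) = ∫_{15/4}^{51/8} f(x) dx
where f(x) = \frac{1}{7}
= \frac{3}{8}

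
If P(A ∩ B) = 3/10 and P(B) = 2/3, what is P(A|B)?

P(A|B) = P(A ∩ B) / P(B)
= (3/10) / (2/3)
= 9/20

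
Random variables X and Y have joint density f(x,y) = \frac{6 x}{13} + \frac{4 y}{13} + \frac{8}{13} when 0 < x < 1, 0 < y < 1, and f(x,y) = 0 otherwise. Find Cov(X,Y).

E[XY] = ∫∫ xy × f(x,y) dx dy = \frac{11}{39}
E[X] = \frac{7}{13}
E[Y] = \frac{41}{78}
Cov(X,Y) = E[XY] - E[X]E[Y] = - \frac{1}{1014}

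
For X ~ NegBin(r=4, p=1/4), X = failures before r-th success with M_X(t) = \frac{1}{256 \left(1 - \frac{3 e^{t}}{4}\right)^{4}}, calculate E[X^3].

To find E[X^3], compute M^(3)(0):
M^(1)(t) = \frac{3 e^{t}}{256 \left(1 - \frac{3 e^{t}}{4}\right)^{5}}
M^(2)(t) = \frac{3 e^{t}}{256 \left(1 - \frac{3 e^{t}}{4}\right)^{5}} + \frac{45 e^{2 t}}{1024 \left(1 - \frac{3 e^{t}}{4}\right)^{6}}
M^(3)(t) = \frac{3 e^{t}}{256 \left(1 - \frac{3 e^{t}}{4}\right)^{5}} + \frac{135 e^{2 t}}{1024 \left(1 - \frac{3 e^{t}}{4}\right)^{6}} + \frac{405 e^{3 t}}{2048 \left(1 - \frac{3 e^{t}}{4}\right)^{7}}
M^(3)(0) = 3792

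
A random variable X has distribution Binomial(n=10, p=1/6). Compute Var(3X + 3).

For X ~ Binomial(n=10, p=1/6):
Var(X) = \frac{25}{18}
Var(3X + 3) = (3)² × Var(X) = 9 × \frac{25}{18} = \frac{25}{2}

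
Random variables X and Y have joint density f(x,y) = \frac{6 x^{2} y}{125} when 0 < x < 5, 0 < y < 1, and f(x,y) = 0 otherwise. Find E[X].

f_X(x) = ∫_0^1 \frac{6 x^{2} y}{125} dy = \frac{3 x^{2}}{125}
E[X] = ∫_0^5 x × (\frac{3 x^{2}}{125}) dx = \frac{15}{4}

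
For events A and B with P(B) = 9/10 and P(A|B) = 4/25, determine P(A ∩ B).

By definition, P(A|B) = P(A ∩ B) / P(B)
So P(A ∩ B) = P(A|B) × P(B)
= 4/25 × 9/10
= 18/125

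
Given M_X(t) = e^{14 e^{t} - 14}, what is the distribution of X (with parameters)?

The MGF M(t) = e^{14 e^{t} - 14} is the standard form for the Poisson distribution.
Comparing with the known MGF formula identifies: Poisson(λ=14)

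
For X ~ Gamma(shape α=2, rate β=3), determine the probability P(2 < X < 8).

P(2 < X < 8) = ∫_{2}^{8} f(x) dx
where f(x) = 9 x e^{- 3 x}
= \frac{-25 + 7 e^{18}}{e^{24}}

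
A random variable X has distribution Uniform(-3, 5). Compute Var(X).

For X ~ Uniform(-3, 5):
Var(X) = \frac{16}{3}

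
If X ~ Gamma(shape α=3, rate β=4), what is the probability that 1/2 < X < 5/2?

P(1/2 < X < 5/2) = ∫_{1/2}^{5/2} f(x) dx
where f(x) = 32 x^{2} e^{- 4 x}
= \frac{-61 + 5 e^{8}}{e^{10}}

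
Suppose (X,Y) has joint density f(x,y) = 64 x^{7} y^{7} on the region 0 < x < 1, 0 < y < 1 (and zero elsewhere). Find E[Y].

E[Y] = ∫_0^1 ∫_0^1 y × f(x,y) dx dy
= \frac{8}{9}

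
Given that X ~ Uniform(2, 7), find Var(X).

For X ~ Uniform(2, 7):
Var(X) = \frac{25}{12}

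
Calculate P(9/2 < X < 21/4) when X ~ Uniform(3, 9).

P(9/2 < X < 21/4) = ∫_{9/2}^{21/4} f(x) dx
where f(x) = \frac{1}{6}
= \frac{1}{8}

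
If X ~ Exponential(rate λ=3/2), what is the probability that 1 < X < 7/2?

P(1 < X < 7/2) = ∫_{1}^{7/2} f(x) dx
where f(x) = \frac{3 e^{- \frac{3 x}{2}}}{2}
= - \frac{1}{e^{\frac{21}{4}}} + e^{- \frac{3}{2}}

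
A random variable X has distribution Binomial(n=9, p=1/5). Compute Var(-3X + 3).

For X ~ Binomial(n=9, p=1/5):
Var(X) = \frac{36}{25}
Var(-3X + 3) = (-3)² × Var(X) = 9 × \frac{36}{25} = \frac{324}{25}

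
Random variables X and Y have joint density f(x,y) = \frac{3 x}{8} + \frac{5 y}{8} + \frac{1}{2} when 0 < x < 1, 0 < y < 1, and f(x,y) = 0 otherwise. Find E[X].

E[X] = ∫_0^1 ∫_0^1 x × f(x,y) dy dx
= ∫_0^1 ∫_0^1 x × (\frac{3 x}{8} + \frac{5 y}{8} + \frac{1}{2}) dy dx
= \frac{17}{32}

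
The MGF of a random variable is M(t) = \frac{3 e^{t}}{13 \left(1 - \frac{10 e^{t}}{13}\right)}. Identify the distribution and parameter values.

The MGF M(t) = \frac{3 e^{t}}{13 \left(1 - \frac{10 e^{t}}{13}\right)} is the standard form for the Geometric distribution.
Comparing with the known MGF formula identifies: Geometric(p=3/13), X = trial number of first success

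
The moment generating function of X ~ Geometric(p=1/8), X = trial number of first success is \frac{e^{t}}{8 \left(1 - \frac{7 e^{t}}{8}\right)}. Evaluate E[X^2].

To find E[X^2], compute M^(2)(0):
M^(1)(t) = \frac{e^{t}}{8 \left(1 - \frac{7 e^{t}}{8}\right)} + \frac{7 e^{2 t}}{64 \left(1 - \frac{7 e^{t}}{8}\right)^{2}}
M^(2)(t) = \frac{e^{t}}{8 \left(1 - \frac{7 e^{t}}{8}\right)} + \frac{21 e^{2 t}}{64 \left(1 - \frac{7 e^{t}}{8}\right)^{2}} + \frac{49 e^{3 t}}{256 \left(1 - \frac{7 e^{t}}{8}\right)^{3}}
M^(2)(0) = 120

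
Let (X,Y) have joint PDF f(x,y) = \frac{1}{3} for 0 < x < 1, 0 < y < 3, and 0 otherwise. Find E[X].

f_X(x) = ∫_0^3 \frac{1}{3} dy = 1
E[X] = ∫_0^1 x × (1) dx = \frac{1}{2}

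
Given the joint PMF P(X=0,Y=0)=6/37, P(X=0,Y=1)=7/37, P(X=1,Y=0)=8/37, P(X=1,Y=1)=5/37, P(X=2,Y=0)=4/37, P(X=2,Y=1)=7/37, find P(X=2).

P(X=2) = P(X=2,Y=0) + P(X=2,Y=1)
= 4/37 + 7/37
= 11/37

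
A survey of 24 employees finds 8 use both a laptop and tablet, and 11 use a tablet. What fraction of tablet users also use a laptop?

P(A ∩ B) = 8/24 = 1/3
P(B) = 11/24
P(A|B) = P(A ∩ B) / P(B) = (1/3) / (11/24) = 8/11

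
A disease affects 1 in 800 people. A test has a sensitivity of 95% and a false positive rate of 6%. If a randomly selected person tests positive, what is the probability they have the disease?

Let D = the rare event, + = positive/flagged.
P(D) = 1/800
P(+|D) = 95/100 = 19/20
P(+|D') = 6/100 = 3/50
P(+) = P(+|D)P(D) + P(+|D')P(D')
     = \frac{19}{20} × \frac{1}{800} + \frac{3}{50} × \frac{799}{800}
     = \frac{4889}{80000}
P(D|+) = P(+|D)P(D)/P(+) = \frac{95}{4889}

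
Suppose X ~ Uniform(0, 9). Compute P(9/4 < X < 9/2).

P(9/4 < X < 9/2) = ∫_{9/4}^{9/2} f(x) dx
where f(x) = \frac{1}{9}
= \frac{1}{4}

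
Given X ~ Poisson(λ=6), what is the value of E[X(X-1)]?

E[X(X-1)] = E[X² - X] = E[X²] - E[X]
E[X] = 6
E[X²] = Var(X) + (E[X])² = 6 + (6)² = 42
E[X(X-1)] = 42 - 6 = 36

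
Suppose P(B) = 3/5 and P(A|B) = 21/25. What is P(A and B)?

By definition, P(A|B) = P(A ∩ B) / P(B)
So P(A ∩ B) = P(A|B) × P(B)
= 21/25 × 3/5
= 63/125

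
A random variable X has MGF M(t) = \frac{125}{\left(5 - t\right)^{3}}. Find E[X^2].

To find E[X^2], compute M^(2)(0):
M^(1)(t) = \frac{375}{\left(5 - t\right)^{4}}
M^(2)(t) = \frac{1500}{\left(5 - t\right)^{5}}
M^(2)(0) = \frac{12}{25}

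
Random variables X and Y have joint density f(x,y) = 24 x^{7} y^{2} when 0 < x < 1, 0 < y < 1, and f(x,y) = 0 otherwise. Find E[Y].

E[Y] = ∫_0^1 ∫_0^1 y × f(x,y) dx dy
= \frac{3}{4}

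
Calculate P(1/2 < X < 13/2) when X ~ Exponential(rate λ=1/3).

P(1/2 < X < 13/2) = ∫_{1/2}^{13/2} f(x) dx
where f(x) = \frac{e^{- \frac{x}{3}}}{3}
= - \frac{1 - e^{2}}{e^{\frac{13}{6}}}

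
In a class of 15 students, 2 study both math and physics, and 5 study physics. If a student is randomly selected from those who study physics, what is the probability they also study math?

P(A ∩ B) = 2/15
P(B) = 5/15 = 1/3
P(A|B) = P(A ∩ B) / P(B) = (2/15) / (1/3) = 2/5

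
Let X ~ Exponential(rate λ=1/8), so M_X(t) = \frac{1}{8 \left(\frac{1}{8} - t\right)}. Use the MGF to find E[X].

To find E[X], compute M^(1)(0):
M^(1)(t) = \frac{1}{8 \left(\frac{1}{8} - t\right)^{2}}
M^(1)(0) = 8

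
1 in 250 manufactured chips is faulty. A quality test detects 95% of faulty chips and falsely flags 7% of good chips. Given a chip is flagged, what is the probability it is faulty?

Let D = the rare event, + = positive/flagged.
P(D) = 1/250
P(+|D) = 95/100 = 19/20
P(+|D') = 7/100
P(+) = P(+|D)P(D) + P(+|D')P(D')
     = \frac{19}{20} × \frac{1}{250} + \frac{7}{100} × \frac{249}{250}
     = \frac{919}{12500}
P(D|+) = P(+|D)P(D)/P(+) = \frac{95}{1838}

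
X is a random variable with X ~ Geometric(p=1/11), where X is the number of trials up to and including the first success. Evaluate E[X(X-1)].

E[X(X-1)] = E[X² - X] = E[X²] - E[X]
E[X] = 11
E[X²] = Var(X) + (E[X])² = 110 + (11)² = 231
E[X(X-1)] = 231 - 11 = 220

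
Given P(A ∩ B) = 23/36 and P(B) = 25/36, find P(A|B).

P(A|B) = P(A ∩ B) / P(B)
= (23/36) / (25/36)
= 23/25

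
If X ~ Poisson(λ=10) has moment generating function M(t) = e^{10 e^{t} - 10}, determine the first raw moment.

To find E[X], compute M^(1)(0):
M^(1)(t) = 10 e^{t} e^{10 e^{t} - 10}
M^(1)(0) = 10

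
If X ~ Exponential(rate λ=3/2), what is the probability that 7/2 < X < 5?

P(7/2 < X < 5) = ∫_{7/2}^{5} f(x) dx
where f(x) = \frac{3 e^{- \frac{3 x}{2}}}{2}
= - \frac{1}{e^{\frac{15}{2}}} + e^{- \frac{21}{4}}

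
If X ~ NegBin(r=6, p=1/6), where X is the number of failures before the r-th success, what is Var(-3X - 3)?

For X ~ NegBin(r=6, p=1/6), where X is the number of failures before the r-th success:
Var(X) = 180
Var(-3X - 3) = (-3)² × Var(X) = 9 × 180 = 1620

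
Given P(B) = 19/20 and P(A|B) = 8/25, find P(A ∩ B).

By definition, P(A|B) = P(A ∩ B) / P(B)
So P(A ∩ B) = P(A|B) × P(B)
= 8/25 × 19/20
= 38/125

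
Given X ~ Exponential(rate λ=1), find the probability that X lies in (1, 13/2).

P(1 < X < 13/2) = ∫_{1}^{13/2} f(x) dx
where f(x) = e^{- x}
= - \frac{1}{e^{\frac{13}{2}}} + e^{-1}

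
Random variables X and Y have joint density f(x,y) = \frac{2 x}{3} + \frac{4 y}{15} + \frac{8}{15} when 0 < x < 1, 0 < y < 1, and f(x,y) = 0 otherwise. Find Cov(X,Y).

E[XY] = ∫∫ xy × f(x,y) dx dy = \frac{13}{45}
E[X] = \frac{5}{9}
E[Y] = \frac{47}{90}
Cov(X,Y) = E[XY] - E[X]E[Y] = - \frac{1}{810}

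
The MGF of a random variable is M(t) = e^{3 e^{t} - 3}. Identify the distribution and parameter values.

The MGF M(t) = e^{3 e^{t} - 3} is the standard form for the Poisson distribution.
Comparing with the known MGF formula identifies: Poisson(λ=3)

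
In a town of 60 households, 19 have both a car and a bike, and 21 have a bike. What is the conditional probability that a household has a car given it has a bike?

P(A ∩ B) = 19/60
P(B) = 21/60 = 7/20
P(A|B) = P(A ∩ B) / P(B) = (19/60) / (7/20) = 19/21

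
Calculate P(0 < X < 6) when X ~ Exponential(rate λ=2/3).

P(0 < X < 6) = ∫_{0}^{6} f(x) dx
where f(x) = \frac{2 e^{- \frac{2 x}{3}}}{3}
= 1 - e^{-4}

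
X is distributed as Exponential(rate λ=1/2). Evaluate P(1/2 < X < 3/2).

P(1/2 < X < 3/2) = ∫_{1/2}^{3/2} f(x) dx
where f(x) = \frac{e^{- \frac{x}{2}}}{2}
= - \frac{1 - e^{\frac{1}{2}}}{e^{\frac{3}{4}}}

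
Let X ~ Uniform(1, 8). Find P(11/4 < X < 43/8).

P(11/4 < X < 43/8) = ∫_{11/4}^{43/8} f(x) dx
where f(x) = \frac{1}{7}
= \frac{3}{8}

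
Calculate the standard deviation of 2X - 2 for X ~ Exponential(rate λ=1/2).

For X ~ Exponential(rate λ=1/2):
Var(X) = 4
SD(X) = √(Var(X)) = √(4) = 2
SD(2X - 2) = |2| × SD(X) = 2 × 2 = 4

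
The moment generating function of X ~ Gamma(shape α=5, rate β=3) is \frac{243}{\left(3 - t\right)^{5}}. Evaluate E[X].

To find E[X], compute M^(1)(0):
M^(1)(t) = \frac{1215}{\left(3 - t\right)^{6}}
M^(1)(0) = \frac{5}{3}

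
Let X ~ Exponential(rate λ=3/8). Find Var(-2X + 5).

For X ~ Exponential(rate λ=3/8):
Var(X) = \frac{64}{9}
Var(-2X + 5) = (-2)² × Var(X) = 4 × \frac{64}{9} = \frac{256}{9}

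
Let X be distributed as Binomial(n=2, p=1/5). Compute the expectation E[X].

For X ~ Binomial(n=2, p=1/5), the expected value is:
E[X] = \frac{2}{5}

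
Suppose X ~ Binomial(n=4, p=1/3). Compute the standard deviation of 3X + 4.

For X ~ Binomial(n=4, p=1/3):
Var(X) = \frac{8}{9}
SD(X) = √(Var(X)) = √(\frac{8}{9}) = \frac{2 \sqrt{2}}{3}
SD(3X + 4) = |3| × SD(X) = 3 × \frac{2 \sqrt{2}}{3} = 2 \sqrt{2}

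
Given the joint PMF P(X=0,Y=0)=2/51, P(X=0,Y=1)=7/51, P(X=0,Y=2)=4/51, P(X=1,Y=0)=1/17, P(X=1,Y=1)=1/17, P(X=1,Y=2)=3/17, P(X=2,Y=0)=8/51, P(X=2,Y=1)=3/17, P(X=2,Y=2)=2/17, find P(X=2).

P(X=2) = P(X=2,Y=0) + P(X=2,Y=1) + P(X=2,Y=2)
= 8/51 + 3/17 + 2/17
= 23/51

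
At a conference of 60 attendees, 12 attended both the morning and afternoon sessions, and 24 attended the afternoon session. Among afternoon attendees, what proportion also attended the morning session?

P(A ∩ B) = 12/60 = 1/5
P(B) = 24/60 = 2/5
P(A|B) = P(A ∩ B) / P(B) = (1/5) / (2/5) = 1/2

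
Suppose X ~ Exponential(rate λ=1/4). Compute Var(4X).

For X ~ Exponential(rate λ=1/4):
Var(X) = 16
Var(4X) = (4)² × Var(X) = 16 × 16 = 256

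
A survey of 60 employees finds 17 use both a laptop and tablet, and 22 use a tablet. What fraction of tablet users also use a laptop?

P(A ∩ B) = 17/60
P(B) = 22/60 = 11/30
P(A|B) = P(A ∩ B) / P(B) = (17/60) / (11/30) = 17/22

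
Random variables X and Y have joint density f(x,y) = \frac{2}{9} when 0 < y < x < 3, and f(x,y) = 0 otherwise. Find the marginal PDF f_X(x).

f_X(x) = ∫_0^x \frac{2}{9} dy = \frac{2 x}{9}
for 0 < x < 3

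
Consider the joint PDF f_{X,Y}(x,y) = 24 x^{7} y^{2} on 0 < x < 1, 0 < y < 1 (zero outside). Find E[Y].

E[Y] = ∫_0^1 ∫_0^1 y × f(x,y) dx dy
= \frac{3}{4}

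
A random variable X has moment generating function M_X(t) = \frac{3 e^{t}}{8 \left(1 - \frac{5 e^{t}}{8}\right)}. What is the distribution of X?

The MGF M(t) = \frac{3 e^{t}}{8 \left(1 - \frac{5 e^{t}}{8}\right)} is the standard form for the Geometric distribution.
Comparing with the known MGF formula identifies: Geometric(p=3/8), X = trial number of first success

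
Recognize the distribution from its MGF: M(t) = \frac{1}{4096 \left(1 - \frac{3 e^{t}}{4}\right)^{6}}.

The MGF M(t) = \frac{1}{4096 \left(1 - \frac{3 e^{t}}{4}\right)^{6}} is the standard form for the NegativeBinomial distribution.
Comparing with the known MGF formula identifies: NegBin(r=6, p=1/4), X = failures before r-th success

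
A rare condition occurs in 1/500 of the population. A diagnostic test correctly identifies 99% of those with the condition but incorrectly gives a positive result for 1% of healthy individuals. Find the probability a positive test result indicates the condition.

Let D = the rare event, + = positive/flagged.
P(D) = 1/500
P(+|D) = 99/100
P(+|D') = 1/100
P(+) = P(+|D)P(D) + P(+|D')P(D')
     = \frac{99}{100} × \frac{1}{500} + \frac{1}{100} × \frac{499}{500}
     = \frac{299}{25000}
P(D|+) = P(+|D)P(D)/P(+) = \frac{99}{598}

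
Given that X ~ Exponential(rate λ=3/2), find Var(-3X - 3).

For X ~ Exponential(rate λ=3/2):
Var(X) = \frac{4}{9}
Var(-3X - 3) = (-3)² × Var(X) = 9 × \frac{4}{9} = 4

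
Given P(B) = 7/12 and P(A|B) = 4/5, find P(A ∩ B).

By definition, P(A|B) = P(A ∩ B) / P(B)
So P(A ∩ B) = P(A|B) × P(B)
= 4/5 × 7/12
= 7/15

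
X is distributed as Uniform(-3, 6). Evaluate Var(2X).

For X ~ Uniform(-3, 6):
Var(X) = \frac{27}{4}
Var(2X) = (2)² × Var(X) = 4 × \frac{27}{4} = 27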